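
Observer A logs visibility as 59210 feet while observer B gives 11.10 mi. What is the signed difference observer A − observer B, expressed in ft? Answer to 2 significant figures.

observer B: 11.10 SM = 58608.00 ft.
Difference: 59210.00 − 58608.00 = 600 ft.

600 ft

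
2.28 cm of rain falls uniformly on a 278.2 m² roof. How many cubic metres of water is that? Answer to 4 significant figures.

6.343 cubic metres

Depth: 2.28 cm × 10 = 22.8 mm.
1 mm over 1 m² is 1 L, so volume = 22.8 × 278.2 = 6342.96 L = 6.343 m³.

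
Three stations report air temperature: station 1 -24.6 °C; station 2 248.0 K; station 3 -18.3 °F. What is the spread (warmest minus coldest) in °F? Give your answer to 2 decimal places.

station 2: 248.0 K = -25.150 °C.
station 3: -18.3 °F = -27.944 °C.
Spread: (-24.600) − (-27.944) = 3.344 °C = 6.02 °F.

6.02 °F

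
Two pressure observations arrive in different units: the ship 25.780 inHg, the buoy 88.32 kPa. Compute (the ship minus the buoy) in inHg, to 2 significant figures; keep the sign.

the buoy: 88.32 kPa = 26.0809 inHg.
Difference: 25.7800 − 26.0809 = -0.30 inHg.

-0.30 inHg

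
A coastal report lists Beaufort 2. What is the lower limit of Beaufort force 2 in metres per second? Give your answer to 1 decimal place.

Beaufort 2 (light breeze) spans 1.6–3.3 m/s.

1.6 m/s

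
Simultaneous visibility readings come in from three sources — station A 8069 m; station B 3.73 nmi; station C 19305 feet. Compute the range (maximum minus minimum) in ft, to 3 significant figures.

station A: 8069 m = 26473.10 ft.
station B: 3.73 nmi = 22663.91 ft.
Spread: 26473.10 − 19305.00 = 7170 ft.

7170 ft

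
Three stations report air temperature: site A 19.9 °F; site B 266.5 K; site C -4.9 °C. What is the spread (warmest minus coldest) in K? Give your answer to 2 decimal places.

site A: 19.9 °F = -6.722 °C.
site B: 266.5 K = -6.650 °C.
Spread: (-4.900) − (-6.722) = 1.822 °C.

1.82 K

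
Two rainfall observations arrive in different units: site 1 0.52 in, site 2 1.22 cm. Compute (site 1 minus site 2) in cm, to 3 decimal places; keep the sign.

site 1: 0.52 in = 1.32080 cm.
Difference: 1.32080 − 1.22000 = 0.101 cm.

0.101 cm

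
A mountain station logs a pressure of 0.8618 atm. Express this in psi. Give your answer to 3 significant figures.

12.7 psi

1 atm = 14.6959 psi, so 0.8618 × 14.6959 = 12.7 psi.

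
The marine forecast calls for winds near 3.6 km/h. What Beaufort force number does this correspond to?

3.6 km/h = 1.0 m/s, which is Beaufort 1 (light air, 0.3–1.5 m/s).

Beaufort force 1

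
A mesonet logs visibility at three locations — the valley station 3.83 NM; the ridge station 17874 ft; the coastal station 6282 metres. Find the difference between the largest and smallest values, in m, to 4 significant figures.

the valley station: 3.83 nmi = 7093.16 m.
the ridge station: 17874 ft = 5448.00 m.
Spread: 7093.16 − 5448.00 = 1645 m.

1645 m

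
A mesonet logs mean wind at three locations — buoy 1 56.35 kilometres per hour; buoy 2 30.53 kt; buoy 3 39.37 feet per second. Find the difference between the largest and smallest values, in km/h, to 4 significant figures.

13.34 km/h

buoy 2: 30.53 kt = 56.5416 km/h.
buoy 3: 39.37 ft/s = 43.1999 km/h.
Spread: 56.5416 − 43.1999 = 13.34 km/h.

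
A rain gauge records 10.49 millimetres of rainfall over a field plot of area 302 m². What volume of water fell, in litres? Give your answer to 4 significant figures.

3168 litres

1 mm over 1 m² is 1 L, so volume = 10.49 × 302 = 3167.98 L ≈ 3168 L.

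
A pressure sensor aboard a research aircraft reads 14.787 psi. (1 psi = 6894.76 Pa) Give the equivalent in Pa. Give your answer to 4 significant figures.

102000 Pa

1 psi = 6894.76 Pa, so 14.787 × 6894.76 = 102000 Pa.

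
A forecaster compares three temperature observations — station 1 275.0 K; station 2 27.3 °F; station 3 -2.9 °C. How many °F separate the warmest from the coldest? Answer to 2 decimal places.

8.55 °F

station 1: 275.0 K = 1.850 °C.
station 2: 27.3 °F = -2.611 °C.
Spread: 1.850 − (-2.900) = 4.750 °C = 8.55 °F.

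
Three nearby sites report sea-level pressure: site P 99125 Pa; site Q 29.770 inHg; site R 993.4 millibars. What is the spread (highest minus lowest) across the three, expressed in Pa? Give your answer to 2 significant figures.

site Q: 29.770 inHg = 100812.80 Pa.
site R: 993.4 mb = 99340.00 Pa.
Spread: 100812.80 − 99125.00 = 1700 Pa.

1700 Pa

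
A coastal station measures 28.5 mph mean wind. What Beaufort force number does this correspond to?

Beaufort force 6

28.5 mph = 12.7 m/s, which is Beaufort 6 (strong breeze, 10.8–13.8 m/s).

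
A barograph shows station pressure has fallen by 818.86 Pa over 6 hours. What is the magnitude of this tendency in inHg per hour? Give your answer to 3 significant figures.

818.86 Pa / 6 h × 0.0002953 inHg/Pa = 0.0403 inHg/h.

0.0403 inHg per hour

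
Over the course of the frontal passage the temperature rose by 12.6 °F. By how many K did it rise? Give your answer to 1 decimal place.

A change of 1 °C equals a change of 1.8 °F: ΔK = 12.6 × 0.5556 = 7.0 K.

7.0 K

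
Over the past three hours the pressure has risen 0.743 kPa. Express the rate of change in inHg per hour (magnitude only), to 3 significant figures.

0.743 kPa / 3 h × 0.2953 inHg/kPa = 0.0731 inHg/h.

0.0731 inHg per hour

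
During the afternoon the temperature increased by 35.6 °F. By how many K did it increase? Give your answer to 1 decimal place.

A change of 1 °C equals a change of 1.8 °F: ΔK = 35.6 × 0.5556 = 19.8 K.

19.8 K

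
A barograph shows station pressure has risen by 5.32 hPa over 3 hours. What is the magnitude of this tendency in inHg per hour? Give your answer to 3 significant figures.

0.0524 inHg per hour

5.32 hPa / 3 h × 0.02953 inHg/hPa = 0.0524 inHg/h.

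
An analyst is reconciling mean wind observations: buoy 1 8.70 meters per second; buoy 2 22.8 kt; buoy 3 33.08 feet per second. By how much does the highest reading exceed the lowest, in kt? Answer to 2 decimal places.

5.89 kt

buoy 1: 8.70 m/s = 16.9114 kt.
buoy 3: 33.08 ft/s = 19.5994 kt.
Spread: 22.8000 − 16.9114 = 5.89 kt.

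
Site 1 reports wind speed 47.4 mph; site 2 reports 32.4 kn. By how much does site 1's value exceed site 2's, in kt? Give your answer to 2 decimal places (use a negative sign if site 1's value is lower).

site 1: 47.4 mph = 41.1895 kt.
Difference: 41.1895 − 32.4000 = 8.79 kt.

8.79 kt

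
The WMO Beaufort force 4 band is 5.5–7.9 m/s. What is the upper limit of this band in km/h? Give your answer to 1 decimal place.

5.5–7.9 m/s × 3.6 = 19.8–28.4 km/h.

28.4 km/h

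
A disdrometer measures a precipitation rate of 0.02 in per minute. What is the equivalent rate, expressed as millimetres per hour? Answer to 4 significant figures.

0.02 in/minute × 25.4 mm/in × 60 minute/hour = 30.48 mm/hour.

30.48 mm/hour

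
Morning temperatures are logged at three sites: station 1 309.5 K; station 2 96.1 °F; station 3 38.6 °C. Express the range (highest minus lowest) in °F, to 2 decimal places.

5.38 °F

station 1: 309.5 K = 36.350 °C.
station 2: 96.1 °F = 35.611 °C.
Spread: 38.600 − 35.611 = 2.989 °C = 5.38 °F.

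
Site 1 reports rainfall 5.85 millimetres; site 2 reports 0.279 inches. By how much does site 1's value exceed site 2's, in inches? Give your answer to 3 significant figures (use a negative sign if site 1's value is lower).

site 1: 5.85 mm = 0.230315 in.
Difference: 0.230315 − 0.279000 = -0.0487 in.

-0.0487 in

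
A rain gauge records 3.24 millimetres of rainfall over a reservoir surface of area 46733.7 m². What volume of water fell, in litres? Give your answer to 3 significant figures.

151000 litres

1 mm over 1 m² is 1 L, so volume = 3.24 × 46733.7 = 151417.19 L ≈ 151000 L.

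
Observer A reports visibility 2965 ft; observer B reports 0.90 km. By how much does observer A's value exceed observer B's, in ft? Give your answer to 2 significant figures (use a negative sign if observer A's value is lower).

observer B: 0.90 km = 2952.76 ft.
Difference: 2965.00 − 2952.76 = 12 ft.

12 ft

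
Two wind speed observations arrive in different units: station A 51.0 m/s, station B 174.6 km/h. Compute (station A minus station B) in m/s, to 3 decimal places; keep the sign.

2.500 m/s

station B: 174.6 km/h = 48.50000 m/s.
Difference: 51.00000 − 48.50000 = 2.500 m/s.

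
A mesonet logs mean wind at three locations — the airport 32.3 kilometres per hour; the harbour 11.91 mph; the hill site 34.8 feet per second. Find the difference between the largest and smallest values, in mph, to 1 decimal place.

the airport: 32.3 km/h = 20.070 mph.
the hill site: 34.8 ft/s = 23.727 mph.
Spread: 23.727 − 11.910 = 11.8 mph.

11.8 mph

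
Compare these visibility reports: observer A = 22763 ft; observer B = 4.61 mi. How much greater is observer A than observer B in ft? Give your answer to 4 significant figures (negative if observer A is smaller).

-1578 ft

observer B: 4.61 SM = 24340.80 ft.
Difference: 22763.00 − 24340.80 = -1578 ft.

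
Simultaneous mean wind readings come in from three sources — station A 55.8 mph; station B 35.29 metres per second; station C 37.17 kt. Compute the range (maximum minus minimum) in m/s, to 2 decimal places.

16.17 m/s

station A: 55.8 mph = 24.9448 m/s.
station C: 37.17 kt = 19.1219 m/s.
Spread: 35.2900 − 19.1219 = 16.17 m/s.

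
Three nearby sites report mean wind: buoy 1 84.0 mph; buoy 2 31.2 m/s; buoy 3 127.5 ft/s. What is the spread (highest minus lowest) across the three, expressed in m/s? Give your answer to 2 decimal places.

7.66 m/s

buoy 1: 84.0 mph = 37.5514 m/s.
buoy 3: 127.5 ft/s = 38.8620 m/s.
Spread: 38.8620 − 31.2000 = 7.66 m/s.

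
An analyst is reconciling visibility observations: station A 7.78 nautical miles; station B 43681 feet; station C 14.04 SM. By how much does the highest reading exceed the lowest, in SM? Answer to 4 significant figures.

station A: 7.78 nmi = 8.95306 SM.
station B: 43681 ft = 8.27292 SM.
Spread: 14.04000 − 8.27292 = 5.767 SM.

5.767 SM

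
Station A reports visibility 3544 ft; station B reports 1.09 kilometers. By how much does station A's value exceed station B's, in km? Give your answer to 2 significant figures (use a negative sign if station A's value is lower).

-0.0098 km

station A: 3544 ft = 1.080211 km.
Difference: 1.080211 − 1.090000 = -0.0098 km.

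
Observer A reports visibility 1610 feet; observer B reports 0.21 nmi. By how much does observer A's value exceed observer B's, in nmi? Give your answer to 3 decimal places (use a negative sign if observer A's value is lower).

observer A: 1610 ft = 0.26497 nmi.
Difference: 0.26497 − 0.21000 = 0.055 nmi.

0.055 nmi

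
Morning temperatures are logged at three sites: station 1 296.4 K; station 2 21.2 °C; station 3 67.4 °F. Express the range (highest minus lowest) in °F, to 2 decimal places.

6.45 °F

station 1: 296.4 K = 23.250 °C.
station 3: 67.4 °F = 19.667 °C.
Spread: 23.250 − 19.667 = 3.583 °C = 6.45 °F.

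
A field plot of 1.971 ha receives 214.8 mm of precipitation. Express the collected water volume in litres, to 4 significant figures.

4234000 litres

Area: 1.971 ha = 19710 m².
1 mm over 1 m² is 1 L, so volume = 214.8 × 19710 = 4233708 L ≈ 4234000 L.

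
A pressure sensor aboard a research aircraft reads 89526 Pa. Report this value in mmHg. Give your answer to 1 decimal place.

671.5 mmHg

1 Pa = 0.00750062 mmHg, so 89526 × 0.00750062 = 671.5 mmHg.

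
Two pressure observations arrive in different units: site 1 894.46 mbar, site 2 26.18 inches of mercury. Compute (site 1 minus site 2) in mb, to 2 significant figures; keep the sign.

7.9 mb

site 2: 26.18 inHg = 886.557 mb.
Difference: 894.460 − 886.557 = 7.9 mb.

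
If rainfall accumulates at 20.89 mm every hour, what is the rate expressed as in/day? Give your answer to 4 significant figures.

20.89 mm/hour × 0.0393701 in/mm × 24 hour/day = 19.74 in/day.

19.74 in/day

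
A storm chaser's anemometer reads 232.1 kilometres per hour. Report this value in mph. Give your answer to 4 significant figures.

1 km/h = 0.621371 mph, so 232.1 × 0.621371 = 144.2 mph.

144.2 mph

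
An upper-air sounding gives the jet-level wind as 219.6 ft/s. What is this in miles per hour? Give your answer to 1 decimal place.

1 ft/s = 0.681818 mph, so 219.6 × 0.681818 = 149.7 mph.

149.7 mph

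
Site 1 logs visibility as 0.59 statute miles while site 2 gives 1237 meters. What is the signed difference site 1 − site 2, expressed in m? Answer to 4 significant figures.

site 1: 0.59 SM = 949.513 m.
Difference: 949.513 − 1237.000 = -287.5 m.

-287.5 m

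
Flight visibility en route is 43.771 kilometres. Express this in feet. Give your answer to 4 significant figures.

1 km = 3280.84 ft, so 43.771 × 3280.84 = 143600 ft.

143600 ft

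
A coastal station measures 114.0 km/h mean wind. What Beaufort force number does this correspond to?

Beaufort force 11

114.0 km/h = 31.7 m/s, which is Beaufort 11 (violent storm, 28.5–32.6 m/s).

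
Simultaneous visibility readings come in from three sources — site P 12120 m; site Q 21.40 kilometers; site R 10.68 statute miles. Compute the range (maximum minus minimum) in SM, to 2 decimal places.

5.77 SM

site P: 12120 m = 7.5310 SM.
site Q: 21.40 km = 13.2973 SM.
Spread: 13.2973 − 7.5310 = 5.77 SM.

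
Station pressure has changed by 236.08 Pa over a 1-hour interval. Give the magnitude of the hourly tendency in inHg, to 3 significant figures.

236.08 Pa / 1 h × 0.0002953 inHg/Pa = 0.0697 inHg/h.

0.0697 inHg per hour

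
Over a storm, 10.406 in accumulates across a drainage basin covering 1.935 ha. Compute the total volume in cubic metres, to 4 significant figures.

5114 cubic metres

Depth: 10.406 in × 25.4 = 264.3124 mm.
Area: 1.935 ha = 19350 m².
1 mm over 1 m² is 1 L, so volume = 264.3124 × 19350 = 5114444.9 L = 5114 m³.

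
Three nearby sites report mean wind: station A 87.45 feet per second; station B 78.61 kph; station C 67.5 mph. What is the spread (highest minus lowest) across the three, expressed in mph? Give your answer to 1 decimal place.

18.7 mph

station A: 87.45 ft/s = 59.625 mph.
station B: 78.61 km/h = 48.846 mph.
Spread: 67.500 − 48.846 = 18.7 mph.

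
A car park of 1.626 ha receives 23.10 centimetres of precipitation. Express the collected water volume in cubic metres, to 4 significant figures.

3756 cubic metres

Depth: 23.10 cm × 10 = 231 mm.
Area: 1.626 ha = 16260 m².
1 mm over 1 m² is 1 L, so volume = 231 × 16260 = 3756060 L = 3756 m³.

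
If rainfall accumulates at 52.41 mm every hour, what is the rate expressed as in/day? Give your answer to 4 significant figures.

52.41 mm/hour × 0.0393701 in/mm × 24 hour/day = 49.52 in/day.

49.52 in/day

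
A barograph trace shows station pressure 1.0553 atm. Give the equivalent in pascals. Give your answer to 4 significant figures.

1 atm = 101325 Pa, so 1.0553 × 101325 = 106900 Pa.

106900 Pa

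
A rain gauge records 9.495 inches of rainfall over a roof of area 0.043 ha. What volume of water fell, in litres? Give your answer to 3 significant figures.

104000 litres

Depth: 9.495 in × 25.4 = 241.173 mm.
Area: 0.043 ha = 430 m².
1 mm over 1 m² is 1 L, so volume = 241.173 × 430 = 103704.39 L ≈ 104000 L.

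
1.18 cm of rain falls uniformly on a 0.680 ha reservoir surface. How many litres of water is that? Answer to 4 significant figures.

Depth: 1.18 cm × 10 = 11.8 mm.
Area: 0.680 ha = 6800 m².
1 mm over 1 m² is 1 L, so volume = 11.8 × 6800 = 80240 L.

80240 litres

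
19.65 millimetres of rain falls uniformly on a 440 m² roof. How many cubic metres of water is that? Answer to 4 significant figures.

1 mm over 1 m² is 1 L, so volume = 19.65 × 440 = 8646 L = 8.646 m³.

8.646 cubic metres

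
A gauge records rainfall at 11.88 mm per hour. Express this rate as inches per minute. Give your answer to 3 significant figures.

0.00780 in/minute

11.88 mm/hour × 0.0393701 in/mm × 0.0166667 hour/minute = 0.00780 in/minute.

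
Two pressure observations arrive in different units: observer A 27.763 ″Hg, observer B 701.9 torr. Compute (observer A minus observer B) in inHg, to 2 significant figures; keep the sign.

observer B: 701.9 mmHg = 27.6339 inHg.
Difference: 27.7630 − 27.6339 = 0.13 inHg.

0.13 inHg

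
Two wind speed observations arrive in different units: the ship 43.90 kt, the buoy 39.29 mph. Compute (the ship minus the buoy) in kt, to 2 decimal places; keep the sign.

the buoy: 39.29 mph = 34.1421 kt.
Difference: 43.9000 − 34.1421 = 9.76 kt.

9.76 kt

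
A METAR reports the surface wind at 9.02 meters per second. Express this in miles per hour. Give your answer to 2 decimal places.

1 m/s = 2.23694 mph, so 9.02 × 2.23694 = 20.18 mph.

20.18 mph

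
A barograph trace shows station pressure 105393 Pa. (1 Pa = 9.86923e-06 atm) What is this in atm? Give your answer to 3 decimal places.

1 Pa = 9.86923e-06 atm, so 105393 × 9.86923e-06 = 1.040 atm.

1.040 atm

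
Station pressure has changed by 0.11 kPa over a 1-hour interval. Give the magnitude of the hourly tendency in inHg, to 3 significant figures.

0.0325 inHg per hour

0.11 kPa / 1 h × 0.2953 inHg/kPa = 0.0325 inHg/h.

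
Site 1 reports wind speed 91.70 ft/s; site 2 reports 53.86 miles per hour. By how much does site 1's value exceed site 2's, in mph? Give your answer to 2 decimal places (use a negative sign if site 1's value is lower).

8.66 mph

site 1: 91.70 ft/s = 62.5227 mph.
Difference: 62.5227 − 53.8600 = 8.66 mph.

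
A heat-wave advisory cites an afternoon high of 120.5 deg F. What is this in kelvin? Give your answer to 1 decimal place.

322.3 K

First to °C: 49.17 °C.
Then to K: 322.3 K.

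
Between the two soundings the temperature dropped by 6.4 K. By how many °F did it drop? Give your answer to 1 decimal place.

Converting a difference, only the 9/5 scale factor applies: Δ°F = 6.4 × 1.8 = 11.5 °F.

11.5 °F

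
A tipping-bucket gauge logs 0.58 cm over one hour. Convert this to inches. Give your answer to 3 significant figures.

0.228 in

1 cm = 0.393701 in, so 0.58 × 0.393701 = 0.228 in.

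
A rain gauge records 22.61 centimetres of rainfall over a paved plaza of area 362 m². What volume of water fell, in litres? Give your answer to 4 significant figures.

Depth: 22.61 cm × 10 = 226.1 mm.
1 mm over 1 m² is 1 L, so volume = 226.1 × 362 = 81848.2 L ≈ 81850 L.

81850 litres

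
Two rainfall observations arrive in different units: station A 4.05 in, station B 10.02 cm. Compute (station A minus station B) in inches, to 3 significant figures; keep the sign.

station B: 10.02 cm = 3.94488 in.
Difference: 4.05000 − 3.94488 = 0.105 in.

0.105 in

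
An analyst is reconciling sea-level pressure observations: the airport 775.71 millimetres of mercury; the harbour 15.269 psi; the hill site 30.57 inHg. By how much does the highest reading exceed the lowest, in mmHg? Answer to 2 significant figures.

14 mmHg

the harbour: 15.269 psi = 789.64 mmHg.
the hill site: 30.57 inHg = 776.48 mmHg.
Spread: 789.64 − 775.71 = 14 mmHg.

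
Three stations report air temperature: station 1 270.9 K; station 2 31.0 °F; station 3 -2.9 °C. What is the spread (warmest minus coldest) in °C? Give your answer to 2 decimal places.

station 1: 270.9 K = -2.250 °C.
station 2: 31.0 °F = -0.556 °C.
Spread: (-0.556) − (-2.900) = 2.344 °C.

2.34 °C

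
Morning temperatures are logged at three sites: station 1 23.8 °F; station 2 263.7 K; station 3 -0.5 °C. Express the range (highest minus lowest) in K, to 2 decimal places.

8.95 K

station 1: 23.8 °F = -4.556 °C.
station 2: 263.7 K = -9.450 °C.
Spread: (-0.500) − (-9.450) = 8.950 °C.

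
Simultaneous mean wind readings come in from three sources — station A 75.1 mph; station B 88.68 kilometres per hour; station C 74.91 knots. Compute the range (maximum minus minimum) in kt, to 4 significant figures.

27.03 kt

station A: 75.1 mph = 65.2601 kt.
station B: 88.68 km/h = 47.8834 kt.
Spread: 74.9100 − 47.8834 = 27.03 kt.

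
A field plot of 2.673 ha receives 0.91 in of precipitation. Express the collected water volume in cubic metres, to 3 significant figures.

Depth: 0.91 in × 25.4 = 23.114 mm.
Area: 2.673 ha = 26730 m².
1 mm over 1 m² is 1 L, so volume = 23.114 × 26730 = 617837.22 L = 618 m³.

618 cubic metres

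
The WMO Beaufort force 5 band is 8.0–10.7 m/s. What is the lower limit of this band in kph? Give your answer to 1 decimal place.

28.8 km/h

8.0–10.7 m/s × 3.6 = 28.8–38.5 km/h.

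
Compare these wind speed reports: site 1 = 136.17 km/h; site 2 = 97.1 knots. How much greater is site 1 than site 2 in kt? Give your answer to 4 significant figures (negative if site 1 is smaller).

site 1: 136.17 km/h = 73.5259 kt.
Difference: 73.5259 − 97.1000 = -23.57 kt.

-23.57 kt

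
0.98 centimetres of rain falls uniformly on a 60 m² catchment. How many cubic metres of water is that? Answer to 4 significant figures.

0.5880 cubic metres

Depth: 0.98 cm × 10 = 9.8 mm.
1 mm over 1 m² is 1 L, so volume = 9.8 × 60 = 588 L = 0.5880 m³.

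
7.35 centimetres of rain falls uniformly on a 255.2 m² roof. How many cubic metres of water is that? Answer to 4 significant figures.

18.76 cubic metres

Depth: 7.35 cm × 10 = 73.5 mm.
1 mm over 1 m² is 1 L, so volume = 73.5 × 255.2 = 18757.2 L = 18.76 m³.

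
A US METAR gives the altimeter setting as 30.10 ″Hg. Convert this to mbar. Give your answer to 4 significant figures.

1019 mb

1 inHg = 33.8639 mb, so 30.10 × 33.8639 = 1019 mb.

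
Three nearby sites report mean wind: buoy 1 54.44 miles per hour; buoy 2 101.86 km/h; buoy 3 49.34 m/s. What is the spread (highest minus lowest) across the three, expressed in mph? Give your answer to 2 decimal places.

buoy 2: 101.86 km/h = 63.2929 mph.
buoy 3: 49.34 m/s = 110.3704 mph.
Spread: 110.3704 − 54.4400 = 55.93 mph.

55.93 mph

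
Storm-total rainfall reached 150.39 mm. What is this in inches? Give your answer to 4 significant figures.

1 mm = 0.0393701 in, so 150.39 × 0.0393701 = 5.921 in.

5.921 in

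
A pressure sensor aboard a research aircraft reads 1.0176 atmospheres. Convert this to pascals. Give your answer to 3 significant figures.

1 atm = 101325 Pa, so 1.0176 × 101325 = 103000 Pa.

103000 Pa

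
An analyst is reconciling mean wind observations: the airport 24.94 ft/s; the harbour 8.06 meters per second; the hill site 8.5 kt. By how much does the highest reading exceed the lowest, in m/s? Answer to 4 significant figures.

the airport: 24.94 ft/s = 7.60171 m/s.
the hill site: 8.5 kt = 4.37278 m/s.
Spread: 8.06000 − 4.37278 = 3.687 m/s.

3.687 m/s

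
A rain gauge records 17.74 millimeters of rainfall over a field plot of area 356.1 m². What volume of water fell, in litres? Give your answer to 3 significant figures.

6320 litres

1 mm over 1 m² is 1 L, so volume = 17.74 × 356.1 = 6317.214 L ≈ 6320 L.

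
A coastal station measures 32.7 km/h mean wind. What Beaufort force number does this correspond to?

Beaufort force 5

32.7 km/h = 9.1 m/s, which is Beaufort 5 (fresh breeze, 8.0–10.7 m/s).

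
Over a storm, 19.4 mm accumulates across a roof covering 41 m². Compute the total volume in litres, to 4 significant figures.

795.4 litres

1 mm over 1 m² is 1 L, so volume = 19.4 × 41 = 795.4 L.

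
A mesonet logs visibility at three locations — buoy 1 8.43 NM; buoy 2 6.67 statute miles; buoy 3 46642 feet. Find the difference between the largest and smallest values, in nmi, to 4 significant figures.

buoy 2: 6.67 SM = 5.79607 nmi.
buoy 3: 46642 ft = 7.67629 nmi.
Spread: 8.43000 − 5.79607 = 2.634 nmi.

2.634 nmi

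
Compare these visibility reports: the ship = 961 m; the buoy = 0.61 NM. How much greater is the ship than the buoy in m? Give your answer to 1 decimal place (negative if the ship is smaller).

-168.7 m

the buoy: 0.61 nmi = 1129.720 m.
Difference: 961.000 − 1129.720 = -168.7 m.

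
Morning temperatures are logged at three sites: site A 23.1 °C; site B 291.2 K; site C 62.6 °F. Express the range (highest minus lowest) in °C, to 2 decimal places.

site B: 291.2 K = 18.050 °C.
site C: 62.6 °F = 17.000 °C.
Spread: 23.100 − 17.000 = 6.100 °C.

6.10 °C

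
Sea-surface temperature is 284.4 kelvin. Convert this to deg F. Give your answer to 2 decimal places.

First to °C: 11.25 °C.
Then to °F: 52.25 °F.

52.25 °F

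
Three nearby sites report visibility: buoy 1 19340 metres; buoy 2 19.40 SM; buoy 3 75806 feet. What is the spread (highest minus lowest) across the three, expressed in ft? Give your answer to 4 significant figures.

buoy 1: 19340 m = 63451.44 ft.
buoy 2: 19.40 SM = 102432.00 ft.
Spread: 102432.00 − 63451.44 = 38980 ft.

38980 ft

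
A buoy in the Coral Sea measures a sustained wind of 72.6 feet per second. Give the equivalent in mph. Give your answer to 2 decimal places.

49.50 mph

1 ft/s = 0.681818 mph, so 72.6 × 0.681818 = 49.50 mph.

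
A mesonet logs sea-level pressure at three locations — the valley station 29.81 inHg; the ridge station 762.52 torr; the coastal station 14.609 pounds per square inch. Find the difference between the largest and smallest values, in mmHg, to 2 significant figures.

the valley station: 29.81 inHg = 757.174 mmHg.
the coastal station: 14.609 psi = 755.503 mmHg.
Spread: 762.520 − 755.503 = 7.0 mmHg.

7.0 mmHg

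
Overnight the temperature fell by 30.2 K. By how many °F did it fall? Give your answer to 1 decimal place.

54.4 °F

A change of 1 °C equals a change of 1.8 °F: Δ°F = 30.2 × 1.8 = 54.4 °F.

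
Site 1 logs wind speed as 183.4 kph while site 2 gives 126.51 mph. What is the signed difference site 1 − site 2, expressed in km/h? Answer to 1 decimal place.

-20.2 km/h

site 2: 126.51 mph = 203.598 km/h.
Difference: 183.400 − 203.598 = -20.2 km/h.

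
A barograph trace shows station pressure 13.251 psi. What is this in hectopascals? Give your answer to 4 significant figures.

913.6 hPa

1 psi = 68.9476 hPa, so 13.251 × 68.9476 = 913.6 hPa.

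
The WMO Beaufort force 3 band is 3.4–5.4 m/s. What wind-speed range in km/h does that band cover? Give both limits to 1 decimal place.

3.4–5.4 m/s × 3.6 = 12.2–19.4 km/h.

12.2 to 19.4 km/h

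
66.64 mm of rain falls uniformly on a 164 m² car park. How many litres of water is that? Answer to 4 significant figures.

1 mm over 1 m² is 1 L, so volume = 66.64 × 164 = 10928.96 L ≈ 10930 L.

10930 litres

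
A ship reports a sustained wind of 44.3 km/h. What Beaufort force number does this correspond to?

Beaufort force 6

44.3 km/h = 12.3 m/s, which is Beaufort 6 (strong breeze, 10.8–13.8 m/s).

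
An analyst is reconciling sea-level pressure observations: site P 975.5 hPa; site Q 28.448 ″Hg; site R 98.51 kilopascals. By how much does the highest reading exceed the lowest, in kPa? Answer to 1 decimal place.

site P: 975.5 hPa = 97.550 kPa.
site Q: 28.448 inHg = 96.336 kPa.
Spread: 98.510 − 96.336 = 2.2 kPa.

2.2 kPa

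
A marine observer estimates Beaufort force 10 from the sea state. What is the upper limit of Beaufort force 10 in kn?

Beaufort 10 (storm) spans 48–55 knots.

55 kt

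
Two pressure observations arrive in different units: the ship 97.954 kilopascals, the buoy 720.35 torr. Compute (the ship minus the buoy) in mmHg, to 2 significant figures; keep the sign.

14 mmHg

the ship: 97.954 kPa = 734.72 mmHg.
Difference: 734.72 − 720.35 = 14 mmHg.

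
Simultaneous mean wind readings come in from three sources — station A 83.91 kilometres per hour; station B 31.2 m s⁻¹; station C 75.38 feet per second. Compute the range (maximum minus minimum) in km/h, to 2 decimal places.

29.61 km/h

station B: 31.2 m/s = 112.3200 km/h.
station C: 75.38 ft/s = 82.7130 km/h.
Spread: 112.3200 − 82.7130 = 29.61 km/h.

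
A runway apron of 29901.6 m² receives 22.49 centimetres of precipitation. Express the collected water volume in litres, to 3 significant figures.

Depth: 22.49 cm × 10 = 224.9 mm.
1 mm over 1 m² is 1 L, so volume = 224.9 × 29901.6 = 6724869.8 L ≈ 6720000 L.

6720000 litres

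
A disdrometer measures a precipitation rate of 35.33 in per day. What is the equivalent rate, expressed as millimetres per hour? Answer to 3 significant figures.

35.33 in/day × 25.4 mm/in × 0.0416667 day/hour = 37.4 mm/hour.

37.4 mm/hour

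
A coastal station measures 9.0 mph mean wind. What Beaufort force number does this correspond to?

Beaufort force 3

9.0 mph = 4.0 m/s, which is Beaufort 3 (gentle breeze, 3.4–5.4 m/s).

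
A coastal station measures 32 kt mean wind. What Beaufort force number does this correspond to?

Beaufort force 7

32 kt lies in the Beaufort 7 band (near gale, 28–33 kt).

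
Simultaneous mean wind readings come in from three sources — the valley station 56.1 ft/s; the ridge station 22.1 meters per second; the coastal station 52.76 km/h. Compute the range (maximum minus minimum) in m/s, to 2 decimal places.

7.44 m/s

the valley station: 56.1 ft/s = 17.0993 m/s.
the coastal station: 52.76 km/h = 14.6556 m/s.
Spread: 22.1000 − 14.6556 = 7.44 m/s.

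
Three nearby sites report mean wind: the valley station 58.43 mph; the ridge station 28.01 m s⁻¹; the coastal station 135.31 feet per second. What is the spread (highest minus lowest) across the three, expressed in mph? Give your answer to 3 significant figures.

the ridge station: 28.01 m/s = 62.657 mph.
the coastal station: 135.31 ft/s = 92.257 mph.
Spread: 92.257 − 58.430 = 33.8 mph.

33.8 mph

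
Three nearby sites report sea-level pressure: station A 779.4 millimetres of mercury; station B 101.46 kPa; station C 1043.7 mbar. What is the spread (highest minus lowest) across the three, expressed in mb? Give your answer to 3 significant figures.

29.1 mb

station A: 779.4 mmHg = 1039.115 mb.
station B: 101.46 kPa = 1014.600 mb.
Spread: 1043.700 − 1014.600 = 29.1 mb.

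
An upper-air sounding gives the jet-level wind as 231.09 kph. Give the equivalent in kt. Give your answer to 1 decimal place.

1 km/h = 0.539957 kt, so 231.09 × 0.539957 = 124.8 kt.

124.8 kt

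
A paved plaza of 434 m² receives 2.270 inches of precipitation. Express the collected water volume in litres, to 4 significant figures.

25020 litres

Depth: 2.270 in × 25.4 = 57.658 mm.
1 mm over 1 m² is 1 L, so volume = 57.658 × 434 = 25023.572 L ≈ 25020 L.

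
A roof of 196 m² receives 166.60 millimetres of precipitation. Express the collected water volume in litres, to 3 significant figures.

32700 litres

1 mm over 1 m² is 1 L, so volume = 166.6 × 196 = 32653.6 L ≈ 32700 L.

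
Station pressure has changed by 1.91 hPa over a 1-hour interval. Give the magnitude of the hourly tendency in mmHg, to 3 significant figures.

1.91 hPa / 1 h × 0.750062 mmHg/hPa = 1.43 mmHg/h.

1.43 mmHg per hour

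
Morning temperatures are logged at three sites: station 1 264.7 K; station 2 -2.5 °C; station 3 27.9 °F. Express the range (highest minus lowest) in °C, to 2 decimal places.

station 1: 264.7 K = -8.450 °C.
station 3: 27.9 °F = -2.278 °C.
Spread: (-2.278) − (-8.450) = 6.172 °C.

6.17 °C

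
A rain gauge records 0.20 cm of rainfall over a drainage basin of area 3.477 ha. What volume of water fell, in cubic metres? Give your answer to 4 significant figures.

Depth: 0.20 cm × 10 = 2 mm.
Area: 3.477 ha = 34770 m².
1 mm over 1 m² is 1 L, so volume = 2 × 34770 = 69540 L = 69.54 m³.

69.54 cubic metres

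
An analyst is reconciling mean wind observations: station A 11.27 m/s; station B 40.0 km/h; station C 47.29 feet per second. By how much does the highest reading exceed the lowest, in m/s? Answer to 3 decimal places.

station B: 40.0 km/h = 11.11111 m/s.
station C: 47.29 ft/s = 14.41399 m/s.
Spread: 14.41399 − 11.11111 = 3.303 m/s.

3.303 m/s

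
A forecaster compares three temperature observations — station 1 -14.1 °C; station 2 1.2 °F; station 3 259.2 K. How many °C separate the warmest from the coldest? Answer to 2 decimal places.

3.16 °C

station 2: 1.2 °F = -17.111 °C.
station 3: 259.2 K = -13.950 °C.
Spread: (-13.950) − (-17.111) = 3.161 °C.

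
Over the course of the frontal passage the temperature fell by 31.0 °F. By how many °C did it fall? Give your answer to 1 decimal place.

17.2 °C

Converting a difference, only the 9/5 scale factor applies: Δ°C = 31.0 × 0.5556 = 17.2 °C.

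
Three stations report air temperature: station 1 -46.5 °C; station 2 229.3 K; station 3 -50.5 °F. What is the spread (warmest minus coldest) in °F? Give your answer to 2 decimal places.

station 2: 229.3 K = -43.850 °C.
station 3: -50.5 °F = -45.833 °C.
Spread: (-43.850) − (-46.500) = 2.650 °C = 4.77 °F.

4.77 °F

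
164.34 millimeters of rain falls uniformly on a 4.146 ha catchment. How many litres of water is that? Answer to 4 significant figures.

6814000 litres

Area: 4.146 ha = 41460 m².
1 mm over 1 m² is 1 L, so volume = 164.34 × 41460 = 6813536.4 L ≈ 6814000 L.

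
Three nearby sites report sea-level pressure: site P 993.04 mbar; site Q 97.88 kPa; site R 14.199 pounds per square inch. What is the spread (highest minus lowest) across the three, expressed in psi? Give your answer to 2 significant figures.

site P: 993.04 mb = 14.4028 psi.
site Q: 97.88 kPa = 14.1963 psi.
Spread: 14.4028 − 14.1963 = 0.21 psi.

0.21 psi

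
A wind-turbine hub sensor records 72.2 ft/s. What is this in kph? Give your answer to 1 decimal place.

79.2 km/h

1 ft/s = 1.09728 km/h, so 72.2 × 1.09728 = 79.2 km/h.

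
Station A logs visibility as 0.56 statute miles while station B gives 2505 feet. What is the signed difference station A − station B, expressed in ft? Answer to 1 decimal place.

451.8 ft

station A: 0.56 SM = 2956.800 ft.
Difference: 2956.800 − 2505.000 = 451.8 ft.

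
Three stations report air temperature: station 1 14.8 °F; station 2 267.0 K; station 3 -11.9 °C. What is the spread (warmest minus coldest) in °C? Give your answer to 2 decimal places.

station 1: 14.8 °F = -9.556 °C.
station 2: 267.0 K = -6.150 °C.
Spread: (-6.150) − (-11.900) = 5.750 °C.

5.75 °C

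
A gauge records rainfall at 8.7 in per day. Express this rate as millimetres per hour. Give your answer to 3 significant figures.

8.7 in/day × 25.4 mm/in × 0.0416667 day/hour = 9.21 mm/hour.

9.21 mm/hour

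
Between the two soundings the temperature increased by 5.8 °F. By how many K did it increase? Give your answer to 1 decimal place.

3.2 K

For a temperature change the 32° offset cancels: ΔK = 5.8 × 0.5556 = 3.2 K.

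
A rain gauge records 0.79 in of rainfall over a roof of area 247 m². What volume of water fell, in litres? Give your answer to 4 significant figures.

4956 litres

Depth: 0.79 in × 25.4 = 20.066 mm.
1 mm over 1 m² is 1 L, so volume = 20.066 × 247 = 4956.302 L ≈ 4956 L.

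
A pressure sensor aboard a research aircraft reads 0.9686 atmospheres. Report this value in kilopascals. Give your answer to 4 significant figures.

98.14 kPa

1 atm = 101.325 kPa, so 0.9686 × 101.325 = 98.14 kPa.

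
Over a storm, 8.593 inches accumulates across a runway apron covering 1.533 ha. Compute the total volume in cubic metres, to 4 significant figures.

3346 cubic metres

Depth: 8.593 in × 25.4 = 218.2622 mm.
Area: 1.533 ha = 15330 m².
1 mm over 1 m² is 1 L, so volume = 218.2622 × 15330 = 3345959.5 L = 3346 m³.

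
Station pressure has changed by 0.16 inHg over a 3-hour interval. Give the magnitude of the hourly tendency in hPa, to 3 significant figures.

1.81 hPa per hour

0.16 inHg / 3 h × 33.8639 hPa/inHg = 1.81 hPa/h.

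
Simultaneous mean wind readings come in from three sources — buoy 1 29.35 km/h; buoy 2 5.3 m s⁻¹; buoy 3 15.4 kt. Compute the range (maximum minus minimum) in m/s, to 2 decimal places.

buoy 1: 29.35 km/h = 8.1528 m/s.
buoy 3: 15.4 kt = 7.9224 m/s.
Spread: 8.1528 − 5.3000 = 2.85 m/s.

2.85 m/s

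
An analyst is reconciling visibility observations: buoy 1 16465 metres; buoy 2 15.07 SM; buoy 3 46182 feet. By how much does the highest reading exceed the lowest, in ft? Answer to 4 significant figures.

buoy 1: 16465 m = 54019.03 ft.
buoy 2: 15.07 SM = 79569.60 ft.
Spread: 79569.60 − 46182.00 = 33390 ft.

33390 ft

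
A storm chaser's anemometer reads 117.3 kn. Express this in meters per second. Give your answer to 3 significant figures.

1 kt = 0.514444 m/s, so 117.3 × 0.514444 = 60.3 m/s.

60.3 m/s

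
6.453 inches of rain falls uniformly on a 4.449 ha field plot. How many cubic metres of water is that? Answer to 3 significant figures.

7290 cubic metres

Depth: 6.453 in × 25.4 = 163.9062 mm.
Area: 4.449 ha = 44490 m².
1 mm over 1 m² is 1 L, so volume = 163.9062 × 44490 = 7292186.8 L = 7290 m³.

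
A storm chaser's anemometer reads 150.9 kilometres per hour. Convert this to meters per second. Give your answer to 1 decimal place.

1 km/h = 0.277778 m/s, so 150.9 × 0.277778 = 41.9 m/s.

41.9 m/s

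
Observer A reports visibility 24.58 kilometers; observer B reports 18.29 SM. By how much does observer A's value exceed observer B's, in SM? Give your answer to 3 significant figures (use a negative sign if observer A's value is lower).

-3.02 SM

observer A: 24.58 km = 15.2733 SM.
Difference: 15.2733 − 18.2900 = -3.02 SM.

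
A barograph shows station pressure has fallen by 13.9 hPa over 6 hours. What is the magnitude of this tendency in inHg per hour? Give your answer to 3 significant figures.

13.9 hPa / 6 h × 0.02953 inHg/hPa = 0.0684 inHg/h.

0.0684 inHg per hour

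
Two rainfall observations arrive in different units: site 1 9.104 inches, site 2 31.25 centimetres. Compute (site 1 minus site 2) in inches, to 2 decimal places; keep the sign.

site 2: 31.25 cm = 12.3031 in.
Difference: 9.1040 − 12.3031 = -3.20 in.

-3.20 in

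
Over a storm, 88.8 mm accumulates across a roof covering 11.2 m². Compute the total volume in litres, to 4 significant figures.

1 mm over 1 m² is 1 L, so volume = 88.8 × 11.2 = 994.56 L ≈ 994.6 L.

994.6 litres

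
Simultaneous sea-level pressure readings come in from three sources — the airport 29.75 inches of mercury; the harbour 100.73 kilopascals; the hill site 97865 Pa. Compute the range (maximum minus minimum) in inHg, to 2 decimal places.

the harbour: 100.73 kPa = 29.7455 inHg.
the hill site: 97865 Pa = 28.8995 inHg.
Spread: 29.7500 − 28.8995 = 0.85 inHg.

0.85 inHg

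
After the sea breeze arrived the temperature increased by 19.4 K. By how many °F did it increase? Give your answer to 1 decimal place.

34.9 °F

Converting a difference, only the 9/5 scale factor applies: Δ°F = 19.4 × 1.8 = 34.9 °F.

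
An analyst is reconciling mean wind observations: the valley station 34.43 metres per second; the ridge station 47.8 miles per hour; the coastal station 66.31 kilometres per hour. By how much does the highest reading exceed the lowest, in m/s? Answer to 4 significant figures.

16.01 m/s

the ridge station: 47.8 mph = 21.3685 m/s.
the coastal station: 66.31 km/h = 18.4194 m/s.
Spread: 34.4300 − 18.4194 = 16.01 m/s.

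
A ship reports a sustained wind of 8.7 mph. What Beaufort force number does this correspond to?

Beaufort force 3

8.7 mph = 3.9 m/s, which is Beaufort 3 (gentle breeze, 3.4–5.4 m/s).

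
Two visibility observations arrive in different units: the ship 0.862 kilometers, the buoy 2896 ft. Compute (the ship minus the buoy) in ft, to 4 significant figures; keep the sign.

the ship: 0.862 km = 2828.0840 ft.
Difference: 2828.0840 − 2896.0000 = -67.92 ft.

-67.92 ft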